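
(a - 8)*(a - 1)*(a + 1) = a^3 - 8*a^2 - a + 8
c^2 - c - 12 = (c - 4)*(c + 3)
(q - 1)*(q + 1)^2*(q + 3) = q^4 + 4*q^3 + 2*q^2 - 4*q - 3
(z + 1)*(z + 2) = z^2 + 3*z + 2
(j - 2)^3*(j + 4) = j^4 - 2*j^3 - 12*j^2 + 40*j - 32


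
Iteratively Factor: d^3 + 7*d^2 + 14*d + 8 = (d + 1)*(d^2 + 6*d + 8) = (d + 1)*(d + 2)*(d + 4)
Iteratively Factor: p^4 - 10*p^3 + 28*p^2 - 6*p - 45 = (p + 1)*(p^3 - 11*p^2 + 39*p - 45) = (p - 5)*(p + 1)*(p^2 - 6*p + 9) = (p - 5)*(p - 3)*(p + 1)*(p - 3)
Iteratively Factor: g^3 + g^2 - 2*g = (g + 2)*(g^2 - g) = (g - 1)*(g + 2)*(g)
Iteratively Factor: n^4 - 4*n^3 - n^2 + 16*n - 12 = (n - 2)*(n^3 - 2*n^2 - 5*n + 6) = (n - 2)*(n + 2)*(n^2 - 4*n + 3) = (n - 2)*(n - 1)*(n + 2)*(n - 3)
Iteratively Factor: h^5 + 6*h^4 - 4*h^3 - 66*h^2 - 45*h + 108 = (h - 3)*(h^4 + 9*h^3 + 23*h^2 + 3*h - 36) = (h - 3)*(h - 1)*(h^3 + 10*h^2 + 33*h + 36) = (h - 3)*(h - 1)*(h + 4)*(h^2 + 6*h + 9) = (h - 3)*(h - 1)*(h + 3)*(h + 4)*(h + 3)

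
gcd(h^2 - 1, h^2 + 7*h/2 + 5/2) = h + 1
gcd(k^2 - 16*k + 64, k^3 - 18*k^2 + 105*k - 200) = k - 8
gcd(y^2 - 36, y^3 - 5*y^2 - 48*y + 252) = y - 6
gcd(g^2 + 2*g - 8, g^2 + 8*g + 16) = g + 4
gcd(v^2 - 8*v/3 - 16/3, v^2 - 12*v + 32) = v - 4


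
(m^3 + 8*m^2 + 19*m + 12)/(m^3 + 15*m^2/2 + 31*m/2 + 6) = 2*(m + 1)/(2*m + 1)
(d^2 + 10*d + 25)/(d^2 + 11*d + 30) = (d + 5)/(d + 6)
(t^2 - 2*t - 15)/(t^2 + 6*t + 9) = (t - 5)/(t + 3)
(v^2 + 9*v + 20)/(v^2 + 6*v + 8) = (v + 5)/(v + 2)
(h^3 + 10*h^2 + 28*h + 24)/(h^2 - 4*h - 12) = (h^2 + 8*h + 12)/(h - 6)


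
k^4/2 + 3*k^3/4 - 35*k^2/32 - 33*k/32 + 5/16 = (k/2 + 1)*(k - 5/4)*(k - 1/4)*(k + 1)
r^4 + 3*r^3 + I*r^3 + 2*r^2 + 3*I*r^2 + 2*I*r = r*(r + 1)*(r + 2)*(r + I)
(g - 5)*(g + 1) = g^2 - 4*g - 5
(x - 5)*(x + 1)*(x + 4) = x^3 - 21*x - 20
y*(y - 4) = y^2 - 4*y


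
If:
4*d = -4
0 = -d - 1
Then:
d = -1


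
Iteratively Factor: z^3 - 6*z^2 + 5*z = (z - 1)*(z^2 - 5*z) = (z - 5)*(z - 1)*(z)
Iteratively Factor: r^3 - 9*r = (r + 3)*(r^2 - 3*r) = r*(r + 3)*(r - 3)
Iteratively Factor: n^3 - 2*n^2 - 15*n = (n + 3)*(n^2 - 5*n) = n*(n + 3)*(n - 5)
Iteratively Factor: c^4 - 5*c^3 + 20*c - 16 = (c + 2)*(c^3 - 7*c^2 + 14*c - 8) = (c - 1)*(c + 2)*(c^2 - 6*c + 8) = (c - 4)*(c - 1)*(c + 2)*(c - 2)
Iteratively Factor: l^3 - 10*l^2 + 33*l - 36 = (l - 3)*(l^2 - 7*l + 12) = (l - 4)*(l - 3)*(l - 3)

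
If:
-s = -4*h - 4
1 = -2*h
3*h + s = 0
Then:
No Solution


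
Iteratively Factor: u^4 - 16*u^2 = (u + 4)*(u^3 - 4*u^2) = (u - 4)*(u + 4)*(u^2) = u*(u - 4)*(u + 4)*(u)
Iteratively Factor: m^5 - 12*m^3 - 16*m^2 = (m)*(m^4 - 12*m^2 - 16*m) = m*(m + 2)*(m^3 - 2*m^2 - 8*m) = m^2*(m + 2)*(m^2 - 2*m - 8) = m^2*(m + 2)^2*(m - 4)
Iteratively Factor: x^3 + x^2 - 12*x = (x - 3)*(x^2 + 4*x) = (x - 3)*(x + 4)*(x)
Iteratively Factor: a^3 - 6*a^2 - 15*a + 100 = (a - 5)*(a^2 - a - 20) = (a - 5)*(a + 4)*(a - 5)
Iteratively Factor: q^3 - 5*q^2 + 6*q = (q)*(q^2 - 5*q + 6) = q*(q - 3)*(q - 2)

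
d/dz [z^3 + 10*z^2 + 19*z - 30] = 3*z^2 + 20*z + 19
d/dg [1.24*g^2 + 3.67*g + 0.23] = 2.48*g + 3.67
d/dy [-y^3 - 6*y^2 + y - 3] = -3*y^2 - 12*y + 1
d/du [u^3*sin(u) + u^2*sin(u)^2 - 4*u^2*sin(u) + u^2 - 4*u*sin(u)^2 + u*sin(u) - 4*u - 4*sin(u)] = u^3*cos(u) + 3*u^2*sin(u) + u^2*sin(2*u) - 4*u^2*cos(u) - 8*u*sin(u) - 4*u*sin(2*u) + u*cos(u) - u*cos(2*u) + 3*u + sin(u) - 4*cos(u) + 2*cos(2*u) - 6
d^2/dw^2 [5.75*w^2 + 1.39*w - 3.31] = 11.5000000000000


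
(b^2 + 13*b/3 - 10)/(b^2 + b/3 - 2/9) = 3*(3*b^2 + 13*b - 30)/(9*b^2 + 3*b - 2)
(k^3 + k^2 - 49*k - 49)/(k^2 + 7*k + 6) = (k^2 - 49)/(k + 6)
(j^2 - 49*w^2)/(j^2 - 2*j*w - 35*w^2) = (j + 7*w)/(j + 5*w)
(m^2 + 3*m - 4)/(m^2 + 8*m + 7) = (m^2 + 3*m - 4)/(m^2 + 8*m + 7)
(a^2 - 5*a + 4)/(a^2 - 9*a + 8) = (a - 4)/(a - 8)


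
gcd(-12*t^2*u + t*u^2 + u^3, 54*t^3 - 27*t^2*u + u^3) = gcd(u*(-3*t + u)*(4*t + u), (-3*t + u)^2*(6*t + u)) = 3*t - u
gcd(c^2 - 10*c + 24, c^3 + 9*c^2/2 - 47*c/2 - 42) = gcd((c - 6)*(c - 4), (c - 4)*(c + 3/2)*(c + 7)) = c - 4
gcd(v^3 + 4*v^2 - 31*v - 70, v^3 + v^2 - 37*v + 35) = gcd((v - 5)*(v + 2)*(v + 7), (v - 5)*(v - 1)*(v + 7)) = v^2 + 2*v - 35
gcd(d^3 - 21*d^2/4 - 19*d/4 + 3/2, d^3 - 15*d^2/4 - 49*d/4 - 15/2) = d^2 - 5*d - 6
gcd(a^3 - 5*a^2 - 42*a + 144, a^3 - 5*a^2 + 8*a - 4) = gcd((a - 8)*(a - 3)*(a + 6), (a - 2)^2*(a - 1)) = 1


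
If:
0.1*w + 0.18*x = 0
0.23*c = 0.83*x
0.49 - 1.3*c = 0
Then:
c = 0.38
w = -0.19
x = 0.10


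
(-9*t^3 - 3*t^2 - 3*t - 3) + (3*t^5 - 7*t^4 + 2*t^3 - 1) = 3*t^5 - 7*t^4 - 7*t^3 - 3*t^2 - 3*t - 4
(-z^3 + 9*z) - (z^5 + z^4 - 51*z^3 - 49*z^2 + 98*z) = -z^5 - z^4 + 50*z^3 + 49*z^2 - 89*z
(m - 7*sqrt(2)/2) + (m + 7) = 2*m - 7*sqrt(2)/2 + 7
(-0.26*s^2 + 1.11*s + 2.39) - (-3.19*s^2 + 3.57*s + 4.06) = 2.93*s^2 - 2.46*s - 1.67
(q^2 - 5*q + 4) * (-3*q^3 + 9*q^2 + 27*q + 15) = -3*q^5 + 24*q^4 - 30*q^3 - 84*q^2 + 33*q + 60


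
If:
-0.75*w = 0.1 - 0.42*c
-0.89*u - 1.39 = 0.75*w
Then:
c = 1.78571428571429*w + 0.238095238095238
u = -0.842696629213483*w - 1.56179775280899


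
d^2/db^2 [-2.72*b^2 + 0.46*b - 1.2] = -5.44000000000000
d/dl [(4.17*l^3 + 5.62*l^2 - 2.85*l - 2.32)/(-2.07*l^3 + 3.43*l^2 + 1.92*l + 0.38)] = (-3.5527136788005e-15*l^5 + 25.9365*l^4 + 4.21380000000001*l^3 + 10.9125*l^2 + 20.1864*l + 3.3714)/(4.2849*l^6 - 14.2002*l^5 + 3.8161*l^4 + 11.598*l^3 + 6.2932*l^2 + 1.4592*l + 0.1444)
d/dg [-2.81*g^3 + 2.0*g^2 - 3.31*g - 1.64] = -8.43*g^2 + 4.0*g - 3.31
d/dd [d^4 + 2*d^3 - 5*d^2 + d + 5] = 4*d^3 + 6*d^2 - 10*d + 1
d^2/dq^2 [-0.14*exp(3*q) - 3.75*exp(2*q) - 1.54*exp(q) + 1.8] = (-1.26*exp(2*q) - 15.0*exp(q) - 1.54)*exp(q)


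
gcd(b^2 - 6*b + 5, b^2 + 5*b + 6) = 1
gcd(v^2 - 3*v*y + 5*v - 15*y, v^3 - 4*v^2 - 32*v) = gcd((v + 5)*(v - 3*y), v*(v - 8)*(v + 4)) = 1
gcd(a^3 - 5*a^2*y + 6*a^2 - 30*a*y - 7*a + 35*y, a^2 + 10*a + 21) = a + 7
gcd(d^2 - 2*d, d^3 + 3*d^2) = d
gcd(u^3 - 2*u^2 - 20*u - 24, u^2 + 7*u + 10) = u + 2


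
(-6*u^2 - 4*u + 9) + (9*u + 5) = -6*u^2 + 5*u + 14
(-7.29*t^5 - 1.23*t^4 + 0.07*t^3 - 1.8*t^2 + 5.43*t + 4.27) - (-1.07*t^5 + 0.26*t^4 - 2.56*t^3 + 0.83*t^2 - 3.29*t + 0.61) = -6.22*t^5 - 1.49*t^4 + 2.63*t^3 - 2.63*t^2 + 8.72*t + 3.66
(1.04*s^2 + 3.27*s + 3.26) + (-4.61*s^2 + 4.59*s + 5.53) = -3.57*s^2 + 7.86*s + 8.79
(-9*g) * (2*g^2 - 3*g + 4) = -18*g^3 + 27*g^2 - 36*g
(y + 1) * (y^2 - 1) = y^3 + y^2 - y - 1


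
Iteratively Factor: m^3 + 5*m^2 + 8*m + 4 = (m + 1)*(m^2 + 4*m + 4) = (m + 1)*(m + 2)*(m + 2)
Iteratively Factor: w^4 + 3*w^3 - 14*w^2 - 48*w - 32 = (w + 2)*(w^3 + w^2 - 16*w - 16) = (w - 4)*(w + 2)*(w^2 + 5*w + 4) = (w - 4)*(w + 1)*(w + 2)*(w + 4)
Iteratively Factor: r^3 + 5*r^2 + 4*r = (r + 4)*(r^2 + r) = r*(r + 4)*(r + 1)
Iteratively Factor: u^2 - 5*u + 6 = (u - 3)*(u - 2)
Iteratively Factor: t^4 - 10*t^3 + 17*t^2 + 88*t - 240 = (t - 4)*(t^3 - 6*t^2 - 7*t + 60) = (t - 4)^2*(t^2 - 2*t - 15) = (t - 5)*(t - 4)^2*(t + 3)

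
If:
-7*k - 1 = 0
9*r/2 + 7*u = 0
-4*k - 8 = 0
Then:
No Solution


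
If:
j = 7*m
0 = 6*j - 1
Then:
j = 1/6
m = 1/42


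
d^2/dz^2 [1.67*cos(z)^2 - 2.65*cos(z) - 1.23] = 2.65*cos(z) - 3.34*cos(2*z)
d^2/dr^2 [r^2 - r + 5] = 2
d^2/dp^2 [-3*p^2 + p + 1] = -6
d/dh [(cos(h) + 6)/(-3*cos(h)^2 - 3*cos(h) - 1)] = (3*sin(h)^2 - 36*cos(h) - 20)*sin(h)/(3*cos(h)^2 + 3*cos(h) + 1)^2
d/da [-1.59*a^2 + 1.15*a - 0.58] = 1.15 - 3.18*a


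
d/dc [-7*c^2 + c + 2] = 1 - 14*c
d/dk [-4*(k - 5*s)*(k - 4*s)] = -8*k + 36*s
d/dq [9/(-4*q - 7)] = 36/(4*q + 7)^2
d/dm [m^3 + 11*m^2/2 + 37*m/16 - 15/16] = 3*m^2 + 11*m + 37/16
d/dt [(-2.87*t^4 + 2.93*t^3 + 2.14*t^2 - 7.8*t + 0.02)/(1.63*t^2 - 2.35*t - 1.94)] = (-9.3562*t^5 + 25.0094*t^4 + 8.5002*t^3 - 9.36760000000001*t^2 - 8.3684*t + 15.179)/(2.6569*t^4 - 7.661*t^3 - 0.801899999999999*t^2 + 9.118*t + 3.7636)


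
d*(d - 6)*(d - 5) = d^3 - 11*d^2 + 30*d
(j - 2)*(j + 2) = j^2 - 4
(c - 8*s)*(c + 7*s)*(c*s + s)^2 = c^4*s^2 - c^3*s^3 + 2*c^3*s^2 - 56*c^2*s^4 - 2*c^2*s^3 + c^2*s^2 - 112*c*s^4 - c*s^3 - 56*s^4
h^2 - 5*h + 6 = (h - 3)*(h - 2)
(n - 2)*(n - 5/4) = n^2 - 13*n/4 + 5/2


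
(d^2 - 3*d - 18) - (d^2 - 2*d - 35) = 17 - d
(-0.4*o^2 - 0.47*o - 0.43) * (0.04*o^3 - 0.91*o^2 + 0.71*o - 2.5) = -0.016*o^5 + 0.3452*o^4 + 0.1265*o^3 + 1.0576*o^2 + 0.8697*o + 1.075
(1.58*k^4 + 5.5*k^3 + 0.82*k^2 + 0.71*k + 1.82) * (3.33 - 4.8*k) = -7.584*k^5 - 21.1386*k^4 + 14.379*k^3 - 0.6774*k^2 - 6.3717*k + 6.0606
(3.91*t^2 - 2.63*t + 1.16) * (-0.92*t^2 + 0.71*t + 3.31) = -3.5972*t^4 + 5.1957*t^3 + 10.0076*t^2 - 7.8817*t + 3.8396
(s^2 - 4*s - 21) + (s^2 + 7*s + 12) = 2*s^2 + 3*s - 9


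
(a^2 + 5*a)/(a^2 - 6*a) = (a + 5)/(a - 6)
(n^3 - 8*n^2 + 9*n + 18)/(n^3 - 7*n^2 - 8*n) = (n^2 - 9*n + 18)/(n*(n - 8))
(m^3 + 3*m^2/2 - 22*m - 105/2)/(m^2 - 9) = (2*m^2 - 3*m - 35)/(2*(m - 3))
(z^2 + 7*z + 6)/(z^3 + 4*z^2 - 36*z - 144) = (z + 1)/(z^2 - 2*z - 24)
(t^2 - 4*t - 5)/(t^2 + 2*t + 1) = (t - 5)/(t + 1)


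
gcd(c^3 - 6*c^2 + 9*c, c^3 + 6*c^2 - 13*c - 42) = c - 3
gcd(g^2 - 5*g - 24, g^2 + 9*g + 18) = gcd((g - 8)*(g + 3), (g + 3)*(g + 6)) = g + 3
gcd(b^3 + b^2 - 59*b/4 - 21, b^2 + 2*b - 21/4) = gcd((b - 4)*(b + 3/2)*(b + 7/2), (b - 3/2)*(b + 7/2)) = b + 7/2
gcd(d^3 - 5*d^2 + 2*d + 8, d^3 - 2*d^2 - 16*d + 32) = d^2 - 6*d + 8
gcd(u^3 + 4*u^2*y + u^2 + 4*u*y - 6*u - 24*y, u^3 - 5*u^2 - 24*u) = u + 3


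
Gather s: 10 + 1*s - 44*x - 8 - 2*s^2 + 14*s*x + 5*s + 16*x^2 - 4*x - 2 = -2*s^2 + s*(14*x + 6) + 16*x^2 - 48*x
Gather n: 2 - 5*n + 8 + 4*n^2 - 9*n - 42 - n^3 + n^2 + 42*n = -n^3 + 5*n^2 + 28*n - 32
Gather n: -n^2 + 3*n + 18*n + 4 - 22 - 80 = -n^2 + 21*n - 98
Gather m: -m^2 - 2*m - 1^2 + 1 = -m^2 - 2*m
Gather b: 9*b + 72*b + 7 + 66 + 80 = 81*b + 153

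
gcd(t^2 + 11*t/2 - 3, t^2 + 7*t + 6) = t + 6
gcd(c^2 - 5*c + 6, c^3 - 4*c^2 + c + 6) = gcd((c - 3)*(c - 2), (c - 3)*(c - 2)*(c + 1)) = c^2 - 5*c + 6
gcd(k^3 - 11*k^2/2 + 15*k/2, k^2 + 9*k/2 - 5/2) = 1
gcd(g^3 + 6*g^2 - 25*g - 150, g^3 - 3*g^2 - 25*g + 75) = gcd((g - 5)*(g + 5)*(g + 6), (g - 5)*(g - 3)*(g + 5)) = g^2 - 25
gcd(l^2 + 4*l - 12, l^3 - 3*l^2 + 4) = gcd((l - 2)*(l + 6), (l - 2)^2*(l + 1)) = l - 2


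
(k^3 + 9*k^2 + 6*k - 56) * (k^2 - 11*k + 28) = k^5 - 2*k^4 - 65*k^3 + 130*k^2 + 784*k - 1568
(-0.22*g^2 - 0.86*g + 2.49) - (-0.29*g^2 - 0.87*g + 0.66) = 0.07*g^2 + 0.01*g + 1.83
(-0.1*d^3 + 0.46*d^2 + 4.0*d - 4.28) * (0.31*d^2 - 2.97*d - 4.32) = -0.031*d^5 + 0.4396*d^4 + 0.3058*d^3 - 15.194*d^2 - 4.5684*d + 18.4896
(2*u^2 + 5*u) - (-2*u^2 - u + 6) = 4*u^2 + 6*u - 6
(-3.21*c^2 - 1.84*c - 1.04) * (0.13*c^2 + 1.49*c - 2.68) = -0.4173*c^4 - 5.0221*c^3 + 5.726*c^2 + 3.3816*c + 2.7872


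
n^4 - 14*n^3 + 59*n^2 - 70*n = n*(n - 7)*(n - 5)*(n - 2)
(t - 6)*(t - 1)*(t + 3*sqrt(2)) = t^3 - 7*t^2 + 3*sqrt(2)*t^2 - 21*sqrt(2)*t + 6*t + 18*sqrt(2)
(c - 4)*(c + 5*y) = c^2 + 5*c*y - 4*c - 20*y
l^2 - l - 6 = (l - 3)*(l + 2)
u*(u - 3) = u^2 - 3*u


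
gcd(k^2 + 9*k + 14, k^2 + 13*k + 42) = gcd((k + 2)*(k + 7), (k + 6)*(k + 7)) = k + 7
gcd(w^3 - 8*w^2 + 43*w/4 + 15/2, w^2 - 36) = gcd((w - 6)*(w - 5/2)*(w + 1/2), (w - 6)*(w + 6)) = w - 6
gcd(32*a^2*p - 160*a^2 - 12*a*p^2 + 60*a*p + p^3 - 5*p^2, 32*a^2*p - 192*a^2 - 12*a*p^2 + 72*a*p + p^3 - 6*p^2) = 32*a^2 - 12*a*p + p^2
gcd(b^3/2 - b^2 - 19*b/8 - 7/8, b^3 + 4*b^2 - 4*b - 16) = 1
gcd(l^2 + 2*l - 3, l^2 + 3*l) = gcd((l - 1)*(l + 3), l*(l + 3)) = l + 3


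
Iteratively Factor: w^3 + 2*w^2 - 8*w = (w + 4)*(w^2 - 2*w) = (w - 2)*(w + 4)*(w)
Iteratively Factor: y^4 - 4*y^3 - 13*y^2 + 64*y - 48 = (y - 4)*(y^3 - 13*y + 12) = (y - 4)*(y + 4)*(y^2 - 4*y + 3) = (y - 4)*(y - 1)*(y + 4)*(y - 3)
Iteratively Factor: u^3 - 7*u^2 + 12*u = (u - 3)*(u^2 - 4*u) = (u - 4)*(u - 3)*(u)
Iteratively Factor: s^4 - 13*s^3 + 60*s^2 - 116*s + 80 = (s - 2)*(s^3 - 11*s^2 + 38*s - 40) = (s - 5)*(s - 2)*(s^2 - 6*s + 8) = (s - 5)*(s - 2)^2*(s - 4)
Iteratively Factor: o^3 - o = (o - 1)*(o^2 + o) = o*(o - 1)*(o + 1)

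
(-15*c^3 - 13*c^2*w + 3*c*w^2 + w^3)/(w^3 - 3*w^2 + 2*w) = (-15*c^3 - 13*c^2*w + 3*c*w^2 + w^3)/(w*(w^2 - 3*w + 2))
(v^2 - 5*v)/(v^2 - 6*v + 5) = v/(v - 1)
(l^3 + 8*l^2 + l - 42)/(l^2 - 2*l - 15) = (l^2 + 5*l - 14)/(l - 5)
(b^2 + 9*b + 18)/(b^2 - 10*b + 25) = (b^2 + 9*b + 18)/(b^2 - 10*b + 25)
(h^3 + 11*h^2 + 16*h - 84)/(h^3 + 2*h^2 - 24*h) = (h^2 + 5*h - 14)/(h*(h - 4))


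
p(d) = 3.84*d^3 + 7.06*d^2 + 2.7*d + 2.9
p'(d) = 11.52*d^2 + 14.12*d + 2.7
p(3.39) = 242.79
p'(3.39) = 182.96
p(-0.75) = 3.23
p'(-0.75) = -1.41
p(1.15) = 21.18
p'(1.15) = 34.17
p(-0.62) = 3.02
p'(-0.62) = -1.63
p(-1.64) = 0.52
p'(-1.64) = 10.53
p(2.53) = 117.11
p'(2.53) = 112.16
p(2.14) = 78.64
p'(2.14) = 85.67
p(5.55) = 891.81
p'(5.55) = 435.91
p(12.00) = 7687.46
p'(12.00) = 1831.02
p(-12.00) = -5648.38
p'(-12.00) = 1492.14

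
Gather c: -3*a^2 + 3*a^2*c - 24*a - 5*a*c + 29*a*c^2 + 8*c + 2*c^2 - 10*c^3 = -3*a^2 - 24*a - 10*c^3 + c^2*(29*a + 2) + c*(3*a^2 - 5*a + 8)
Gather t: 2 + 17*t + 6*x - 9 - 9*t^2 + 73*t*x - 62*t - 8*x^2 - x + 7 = -9*t^2 + t*(73*x - 45) - 8*x^2 + 5*x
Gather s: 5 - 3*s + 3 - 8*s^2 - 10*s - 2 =-8*s^2 - 13*s + 6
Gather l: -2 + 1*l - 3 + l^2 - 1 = l^2 + l - 6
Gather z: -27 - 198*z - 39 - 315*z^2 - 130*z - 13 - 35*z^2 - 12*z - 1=-350*z^2 - 340*z - 80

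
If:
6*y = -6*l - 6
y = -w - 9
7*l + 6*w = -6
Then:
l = 42/13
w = -62/13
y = -55/13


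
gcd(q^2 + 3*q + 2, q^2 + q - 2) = q + 2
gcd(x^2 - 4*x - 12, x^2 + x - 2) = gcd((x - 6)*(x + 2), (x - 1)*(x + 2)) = x + 2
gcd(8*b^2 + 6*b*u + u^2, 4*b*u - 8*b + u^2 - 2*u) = 4*b + u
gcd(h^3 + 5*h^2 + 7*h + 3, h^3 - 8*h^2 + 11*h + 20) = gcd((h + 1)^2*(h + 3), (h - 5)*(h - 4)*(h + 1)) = h + 1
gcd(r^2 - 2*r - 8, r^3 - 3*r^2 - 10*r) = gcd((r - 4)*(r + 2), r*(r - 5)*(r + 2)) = r + 2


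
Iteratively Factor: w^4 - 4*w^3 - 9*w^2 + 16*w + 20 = (w + 1)*(w^3 - 5*w^2 - 4*w + 20) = (w + 1)*(w + 2)*(w^2 - 7*w + 10) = (w - 2)*(w + 1)*(w + 2)*(w - 5)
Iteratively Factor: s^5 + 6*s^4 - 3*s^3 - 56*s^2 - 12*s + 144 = (s - 2)*(s^4 + 8*s^3 + 13*s^2 - 30*s - 72) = (s - 2)*(s + 3)*(s^3 + 5*s^2 - 2*s - 24) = (s - 2)*(s + 3)^2*(s^2 + 2*s - 8) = (s - 2)^2*(s + 3)^2*(s + 4)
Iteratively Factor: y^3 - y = (y)*(y^2 - 1) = y*(y + 1)*(y - 1)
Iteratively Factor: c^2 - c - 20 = (c - 5)*(c + 4)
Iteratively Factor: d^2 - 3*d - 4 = (d + 1)*(d - 4)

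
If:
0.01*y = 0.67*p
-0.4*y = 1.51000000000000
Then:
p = -0.06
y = -3.78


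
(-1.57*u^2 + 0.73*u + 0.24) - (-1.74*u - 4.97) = -1.57*u^2 + 2.47*u + 5.21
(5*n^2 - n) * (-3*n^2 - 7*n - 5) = -15*n^4 - 32*n^3 - 18*n^2 + 5*n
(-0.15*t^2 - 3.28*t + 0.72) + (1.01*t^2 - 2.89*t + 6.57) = 0.86*t^2 - 6.17*t + 7.29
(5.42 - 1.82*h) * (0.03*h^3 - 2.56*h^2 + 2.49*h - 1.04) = -0.0546*h^4 + 4.8218*h^3 - 18.407*h^2 + 15.3886*h - 5.6368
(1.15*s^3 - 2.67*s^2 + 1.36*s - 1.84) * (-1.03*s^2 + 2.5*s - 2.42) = -1.1845*s^5 + 5.6251*s^4 - 10.8588*s^3 + 11.7566*s^2 - 7.8912*s + 4.4528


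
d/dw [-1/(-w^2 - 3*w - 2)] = (-2*w - 3)/(w^2 + 3*w + 2)^2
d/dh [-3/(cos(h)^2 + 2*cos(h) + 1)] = -6*sin(h)/(cos(h) + 1)^3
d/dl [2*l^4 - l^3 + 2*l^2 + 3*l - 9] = 8*l^3 - 3*l^2 + 4*l + 3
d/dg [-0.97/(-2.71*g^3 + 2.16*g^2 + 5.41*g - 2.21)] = (-7.8861*g^2 + 4.1904*g + 5.2477)/(2.71*g^3 - 2.16*g^2 - 5.41*g + 2.21)^2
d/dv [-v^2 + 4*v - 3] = 4 - 2*v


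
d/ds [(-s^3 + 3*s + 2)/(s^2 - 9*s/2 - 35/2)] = 2*(-2*s^4 + 18*s^3 + 99*s^2 - 8*s - 87)/(4*s^4 - 36*s^3 - 59*s^2 + 630*s + 1225)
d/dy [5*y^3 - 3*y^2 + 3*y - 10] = 15*y^2 - 6*y + 3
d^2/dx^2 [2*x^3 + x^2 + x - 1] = 12*x + 2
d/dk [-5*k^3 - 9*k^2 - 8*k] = -15*k^2 - 18*k - 8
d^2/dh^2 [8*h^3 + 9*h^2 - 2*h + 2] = 48*h + 18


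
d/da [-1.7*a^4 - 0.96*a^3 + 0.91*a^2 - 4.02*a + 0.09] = -6.8*a^3 - 2.88*a^2 + 1.82*a - 4.02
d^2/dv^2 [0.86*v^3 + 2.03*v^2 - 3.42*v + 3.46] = 5.16*v + 4.06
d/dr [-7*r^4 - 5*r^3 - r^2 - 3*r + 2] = -28*r^3 - 15*r^2 - 2*r - 3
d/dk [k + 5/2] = 1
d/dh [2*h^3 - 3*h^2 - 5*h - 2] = 6*h^2 - 6*h - 5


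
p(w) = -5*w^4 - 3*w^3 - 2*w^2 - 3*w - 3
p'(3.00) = -636.00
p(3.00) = -516.00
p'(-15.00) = 65532.00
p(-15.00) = -243408.00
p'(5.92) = -4491.59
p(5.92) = -6854.53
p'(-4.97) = 2249.84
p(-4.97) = -2719.87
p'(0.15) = -3.87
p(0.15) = -3.51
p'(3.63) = -1092.76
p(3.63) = -1051.89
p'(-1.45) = 44.85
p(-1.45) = -15.81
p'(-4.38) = 1522.41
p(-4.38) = -1616.35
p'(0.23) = -4.64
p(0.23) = -3.85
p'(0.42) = -7.75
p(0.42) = -4.99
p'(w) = -20*w^3 - 9*w^2 - 4*w - 3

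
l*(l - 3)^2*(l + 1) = l^4 - 5*l^3 + 3*l^2 + 9*l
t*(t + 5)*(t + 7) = t^3 + 12*t^2 + 35*t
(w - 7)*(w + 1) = w^2 - 6*w - 7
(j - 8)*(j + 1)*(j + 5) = j^3 - 2*j^2 - 43*j - 40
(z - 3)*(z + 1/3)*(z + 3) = z^3 + z^2/3 - 9*z - 3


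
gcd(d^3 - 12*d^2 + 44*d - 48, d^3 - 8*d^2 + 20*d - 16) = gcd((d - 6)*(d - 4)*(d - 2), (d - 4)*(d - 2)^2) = d^2 - 6*d + 8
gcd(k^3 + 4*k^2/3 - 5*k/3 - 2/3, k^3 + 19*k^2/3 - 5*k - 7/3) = k^2 - 2*k/3 - 1/3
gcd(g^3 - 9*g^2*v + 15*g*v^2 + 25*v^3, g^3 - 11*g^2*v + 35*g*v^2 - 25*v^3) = g^2 - 10*g*v + 25*v^2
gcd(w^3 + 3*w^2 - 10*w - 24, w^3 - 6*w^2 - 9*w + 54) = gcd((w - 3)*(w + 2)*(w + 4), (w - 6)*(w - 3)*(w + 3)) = w - 3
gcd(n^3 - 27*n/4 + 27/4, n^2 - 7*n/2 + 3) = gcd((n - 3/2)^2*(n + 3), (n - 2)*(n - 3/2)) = n - 3/2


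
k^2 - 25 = (k - 5)*(k + 5)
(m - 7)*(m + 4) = m^2 - 3*m - 28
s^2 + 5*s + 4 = (s + 1)*(s + 4)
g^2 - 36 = (g - 6)*(g + 6)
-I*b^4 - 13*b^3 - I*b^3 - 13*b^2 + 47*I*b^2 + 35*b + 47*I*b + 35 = (b - 7*I)*(b - 5*I)*(b - I)*(-I*b - I)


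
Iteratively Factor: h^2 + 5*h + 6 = (h + 3)*(h + 2)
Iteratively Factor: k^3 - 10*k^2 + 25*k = (k - 5)*(k^2 - 5*k) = (k - 5)^2*(k)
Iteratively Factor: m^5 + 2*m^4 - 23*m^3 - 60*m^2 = (m)*(m^4 + 2*m^3 - 23*m^2 - 60*m) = m*(m + 4)*(m^3 - 2*m^2 - 15*m) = m*(m + 3)*(m + 4)*(m^2 - 5*m) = m*(m - 5)*(m + 3)*(m + 4)*(m)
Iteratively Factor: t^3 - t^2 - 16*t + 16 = (t - 4)*(t^2 + 3*t - 4) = (t - 4)*(t + 4)*(t - 1)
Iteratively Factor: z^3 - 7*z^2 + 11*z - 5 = (z - 1)*(z^2 - 6*z + 5) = (z - 1)^2*(z - 5)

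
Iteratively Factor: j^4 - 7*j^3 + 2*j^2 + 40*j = (j + 2)*(j^3 - 9*j^2 + 20*j) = (j - 4)*(j + 2)*(j^2 - 5*j) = j*(j - 4)*(j + 2)*(j - 5)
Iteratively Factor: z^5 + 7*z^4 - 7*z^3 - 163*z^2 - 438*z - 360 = (z + 3)*(z^4 + 4*z^3 - 19*z^2 - 106*z - 120) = (z + 3)*(z + 4)*(z^3 - 19*z - 30) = (z + 2)*(z + 3)*(z + 4)*(z^2 - 2*z - 15) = (z - 5)*(z + 2)*(z + 3)*(z + 4)*(z + 3)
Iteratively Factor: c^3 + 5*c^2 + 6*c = (c + 3)*(c^2 + 2*c) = (c + 2)*(c + 3)*(c)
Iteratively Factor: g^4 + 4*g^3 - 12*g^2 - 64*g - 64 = (g + 2)*(g^3 + 2*g^2 - 16*g - 32) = (g + 2)^2*(g^2 - 16) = (g - 4)*(g + 2)^2*(g + 4)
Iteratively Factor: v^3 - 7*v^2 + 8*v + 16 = (v + 1)*(v^2 - 8*v + 16) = (v - 4)*(v + 1)*(v - 4)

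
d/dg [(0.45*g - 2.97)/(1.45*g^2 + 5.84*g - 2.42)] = (-0.6525*g^2 + 8.613*g + 16.2558)/(2.1025*g^4 + 16.936*g^3 + 27.0876*g^2 - 28.2656*g + 5.8564)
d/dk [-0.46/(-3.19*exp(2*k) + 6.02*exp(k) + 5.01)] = (2.7692 - 2.9348*exp(k))*exp(k)/(-3.19*exp(2*k) + 6.02*exp(k) + 5.01)^2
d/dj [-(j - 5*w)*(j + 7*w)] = -2*j - 2*w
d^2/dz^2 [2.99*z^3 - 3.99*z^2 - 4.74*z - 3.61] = 17.94*z - 7.98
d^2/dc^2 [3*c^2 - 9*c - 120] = 6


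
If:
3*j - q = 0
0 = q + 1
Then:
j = -1/3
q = -1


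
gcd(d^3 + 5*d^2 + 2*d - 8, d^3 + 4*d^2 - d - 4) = d^2 + 3*d - 4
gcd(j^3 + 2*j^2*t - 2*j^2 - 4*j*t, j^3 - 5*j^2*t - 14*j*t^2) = j^2 + 2*j*t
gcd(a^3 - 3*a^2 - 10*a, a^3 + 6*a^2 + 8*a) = a^2 + 2*a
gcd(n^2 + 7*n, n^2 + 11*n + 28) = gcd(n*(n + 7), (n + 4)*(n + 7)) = n + 7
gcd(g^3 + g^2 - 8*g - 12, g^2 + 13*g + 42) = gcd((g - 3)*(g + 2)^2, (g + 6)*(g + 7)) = 1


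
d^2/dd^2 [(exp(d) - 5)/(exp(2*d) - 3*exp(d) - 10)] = (exp(d) - 2)*exp(d)/(exp(3*d) + 6*exp(2*d) + 12*exp(d) + 8)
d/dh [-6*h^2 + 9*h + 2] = 9 - 12*h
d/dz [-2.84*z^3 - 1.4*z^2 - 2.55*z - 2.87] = -8.52*z^2 - 2.8*z - 2.55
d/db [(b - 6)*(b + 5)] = 2*b - 1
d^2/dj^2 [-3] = 0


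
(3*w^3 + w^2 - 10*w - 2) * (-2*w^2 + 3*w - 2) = -6*w^5 + 7*w^4 + 17*w^3 - 28*w^2 + 14*w + 4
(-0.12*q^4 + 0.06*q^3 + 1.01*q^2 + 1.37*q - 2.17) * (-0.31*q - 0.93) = 0.0372*q^5 + 0.093*q^4 - 0.3689*q^3 - 1.364*q^2 - 0.6014*q + 2.0181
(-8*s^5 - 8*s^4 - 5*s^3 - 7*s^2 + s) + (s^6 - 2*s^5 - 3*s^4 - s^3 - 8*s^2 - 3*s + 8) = s^6 - 10*s^5 - 11*s^4 - 6*s^3 - 15*s^2 - 2*s + 8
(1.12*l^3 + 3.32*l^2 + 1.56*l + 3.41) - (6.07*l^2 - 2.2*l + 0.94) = 1.12*l^3 - 2.75*l^2 + 3.76*l + 2.47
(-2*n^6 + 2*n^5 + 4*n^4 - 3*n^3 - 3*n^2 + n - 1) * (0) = 0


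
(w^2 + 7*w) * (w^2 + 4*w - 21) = w^4 + 11*w^3 + 7*w^2 - 147*w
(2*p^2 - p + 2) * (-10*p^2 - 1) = -20*p^4 + 10*p^3 - 22*p^2 + p - 2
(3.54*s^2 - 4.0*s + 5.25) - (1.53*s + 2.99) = 3.54*s^2 - 5.53*s + 2.26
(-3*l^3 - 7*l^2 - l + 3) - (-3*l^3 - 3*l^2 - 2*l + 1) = -4*l^2 + l + 2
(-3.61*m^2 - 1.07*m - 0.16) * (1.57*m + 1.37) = -5.6677*m^3 - 6.6256*m^2 - 1.7171*m - 0.2192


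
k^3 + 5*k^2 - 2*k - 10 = (k + 5)*(k - sqrt(2))*(k + sqrt(2))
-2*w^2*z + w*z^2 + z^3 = z*(-w + z)*(2*w + z)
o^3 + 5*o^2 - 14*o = o*(o - 2)*(o + 7)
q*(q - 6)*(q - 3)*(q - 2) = q^4 - 11*q^3 + 36*q^2 - 36*q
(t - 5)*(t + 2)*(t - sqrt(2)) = t^3 - 3*t^2 - sqrt(2)*t^2 - 10*t + 3*sqrt(2)*t + 10*sqrt(2)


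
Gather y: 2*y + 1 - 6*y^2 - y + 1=-6*y^2 + y + 2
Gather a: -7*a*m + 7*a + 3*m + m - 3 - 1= a*(7 - 7*m) + 4*m - 4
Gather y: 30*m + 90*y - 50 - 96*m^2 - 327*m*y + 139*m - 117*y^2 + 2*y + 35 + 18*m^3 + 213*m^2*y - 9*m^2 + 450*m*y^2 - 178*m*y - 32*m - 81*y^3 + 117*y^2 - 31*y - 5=18*m^3 - 105*m^2 + 450*m*y^2 + 137*m - 81*y^3 + y*(213*m^2 - 505*m + 61) - 20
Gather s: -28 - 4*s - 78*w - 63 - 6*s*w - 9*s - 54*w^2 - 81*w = s*(-6*w - 13) - 54*w^2 - 159*w - 91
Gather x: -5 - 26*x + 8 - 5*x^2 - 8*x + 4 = -5*x^2 - 34*x + 7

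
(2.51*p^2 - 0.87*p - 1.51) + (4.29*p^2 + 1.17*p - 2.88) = 6.8*p^2 + 0.3*p - 4.39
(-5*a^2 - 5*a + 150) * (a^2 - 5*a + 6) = -5*a^4 + 20*a^3 + 145*a^2 - 780*a + 900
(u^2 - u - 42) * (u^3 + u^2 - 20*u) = u^5 - 63*u^3 - 22*u^2 + 840*u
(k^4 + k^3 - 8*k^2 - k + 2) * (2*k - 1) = 2*k^5 + k^4 - 17*k^3 + 6*k^2 + 5*k - 2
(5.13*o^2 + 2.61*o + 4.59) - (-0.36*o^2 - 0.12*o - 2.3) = 5.49*o^2 + 2.73*o + 6.89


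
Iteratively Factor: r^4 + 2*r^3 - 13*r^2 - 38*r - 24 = (r - 4)*(r^3 + 6*r^2 + 11*r + 6) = (r - 4)*(r + 1)*(r^2 + 5*r + 6) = (r - 4)*(r + 1)*(r + 2)*(r + 3)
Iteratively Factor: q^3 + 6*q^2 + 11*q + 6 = (q + 1)*(q^2 + 5*q + 6) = (q + 1)*(q + 3)*(q + 2)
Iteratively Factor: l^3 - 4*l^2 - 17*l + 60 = (l - 5)*(l^2 + l - 12) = (l - 5)*(l - 3)*(l + 4)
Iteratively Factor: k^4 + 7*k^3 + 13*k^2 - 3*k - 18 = (k + 2)*(k^3 + 5*k^2 + 3*k - 9) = (k + 2)*(k + 3)*(k^2 + 2*k - 3) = (k + 2)*(k + 3)^2*(k - 1)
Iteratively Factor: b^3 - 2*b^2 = (b)*(b^2 - 2*b) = b^2*(b - 2)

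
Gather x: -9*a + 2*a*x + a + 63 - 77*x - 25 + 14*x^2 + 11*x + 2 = -8*a + 14*x^2 + x*(2*a - 66) + 40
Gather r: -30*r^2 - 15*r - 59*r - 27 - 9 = -30*r^2 - 74*r - 36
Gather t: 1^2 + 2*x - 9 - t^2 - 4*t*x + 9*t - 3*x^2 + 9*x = -t^2 + t*(9 - 4*x) - 3*x^2 + 11*x - 8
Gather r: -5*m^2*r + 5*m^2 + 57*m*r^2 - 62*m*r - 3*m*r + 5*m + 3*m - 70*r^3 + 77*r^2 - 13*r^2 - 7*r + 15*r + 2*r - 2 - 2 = 5*m^2 + 8*m - 70*r^3 + r^2*(57*m + 64) + r*(-5*m^2 - 65*m + 10) - 4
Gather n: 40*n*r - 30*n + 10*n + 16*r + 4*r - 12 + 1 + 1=n*(40*r - 20) + 20*r - 10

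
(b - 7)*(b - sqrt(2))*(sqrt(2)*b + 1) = sqrt(2)*b^3 - 7*sqrt(2)*b^2 - b^2 - sqrt(2)*b + 7*b + 7*sqrt(2)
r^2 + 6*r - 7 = (r - 1)*(r + 7)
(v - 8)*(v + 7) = v^2 - v - 56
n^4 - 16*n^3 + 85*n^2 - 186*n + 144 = (n - 8)*(n - 3)^2*(n - 2)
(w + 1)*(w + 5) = w^2 + 6*w + 5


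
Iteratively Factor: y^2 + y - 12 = (y - 3)*(y + 4)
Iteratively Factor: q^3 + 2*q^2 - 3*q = (q - 1)*(q^2 + 3*q) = (q - 1)*(q + 3)*(q)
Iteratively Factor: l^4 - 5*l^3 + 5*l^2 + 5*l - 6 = (l - 3)*(l^3 - 2*l^2 - l + 2) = (l - 3)*(l - 2)*(l^2 - 1) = (l - 3)*(l - 2)*(l + 1)*(l - 1)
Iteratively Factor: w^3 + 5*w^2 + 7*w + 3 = (w + 1)*(w^2 + 4*w + 3) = (w + 1)^2*(w + 3)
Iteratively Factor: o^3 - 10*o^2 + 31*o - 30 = (o - 2)*(o^2 - 8*o + 15) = (o - 5)*(o - 2)*(o - 3)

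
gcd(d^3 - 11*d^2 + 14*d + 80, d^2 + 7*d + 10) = d + 2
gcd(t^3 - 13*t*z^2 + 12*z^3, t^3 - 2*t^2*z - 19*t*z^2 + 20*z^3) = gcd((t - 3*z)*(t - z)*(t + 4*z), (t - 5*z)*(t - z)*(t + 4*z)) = -t^2 - 3*t*z + 4*z^2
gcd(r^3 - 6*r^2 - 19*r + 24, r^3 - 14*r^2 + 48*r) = r - 8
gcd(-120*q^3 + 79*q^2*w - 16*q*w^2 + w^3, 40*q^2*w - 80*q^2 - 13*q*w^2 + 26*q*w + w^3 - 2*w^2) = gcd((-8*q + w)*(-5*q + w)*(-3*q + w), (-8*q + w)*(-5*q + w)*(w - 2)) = 40*q^2 - 13*q*w + w^2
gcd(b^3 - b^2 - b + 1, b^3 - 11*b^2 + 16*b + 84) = 1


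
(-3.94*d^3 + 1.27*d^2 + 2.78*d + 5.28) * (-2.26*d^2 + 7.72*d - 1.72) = 8.9044*d^5 - 33.287*d^4 + 10.2984*d^3 + 7.3444*d^2 + 35.98*d - 9.0816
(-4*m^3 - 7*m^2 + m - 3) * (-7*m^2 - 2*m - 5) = 28*m^5 + 57*m^4 + 27*m^3 + 54*m^2 + m + 15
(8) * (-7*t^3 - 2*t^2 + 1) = -56*t^3 - 16*t^2 + 8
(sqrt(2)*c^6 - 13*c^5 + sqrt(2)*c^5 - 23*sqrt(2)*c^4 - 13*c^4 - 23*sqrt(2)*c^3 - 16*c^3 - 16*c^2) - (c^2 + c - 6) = sqrt(2)*c^6 - 13*c^5 + sqrt(2)*c^5 - 23*sqrt(2)*c^4 - 13*c^4 - 23*sqrt(2)*c^3 - 16*c^3 - 17*c^2 - c + 6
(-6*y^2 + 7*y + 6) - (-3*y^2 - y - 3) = -3*y^2 + 8*y + 9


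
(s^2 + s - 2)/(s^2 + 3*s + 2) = (s - 1)/(s + 1)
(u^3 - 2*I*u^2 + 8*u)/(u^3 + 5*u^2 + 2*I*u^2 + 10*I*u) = (u - 4*I)/(u + 5)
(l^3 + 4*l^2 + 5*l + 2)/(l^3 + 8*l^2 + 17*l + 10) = (l + 1)/(l + 5)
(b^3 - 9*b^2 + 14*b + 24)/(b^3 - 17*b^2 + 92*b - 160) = (b^2 - 5*b - 6)/(b^2 - 13*b + 40)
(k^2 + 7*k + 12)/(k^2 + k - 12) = (k + 3)/(k - 3)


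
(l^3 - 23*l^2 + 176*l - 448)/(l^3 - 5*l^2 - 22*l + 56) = (l^2 - 16*l + 64)/(l^2 + 2*l - 8)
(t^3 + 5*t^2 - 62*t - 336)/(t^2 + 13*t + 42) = t - 8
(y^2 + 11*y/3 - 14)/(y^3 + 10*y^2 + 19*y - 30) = (y - 7/3)/(y^2 + 4*y - 5)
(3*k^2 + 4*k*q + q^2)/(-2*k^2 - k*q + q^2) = (3*k + q)/(-2*k + q)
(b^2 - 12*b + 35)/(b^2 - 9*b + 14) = (b - 5)/(b - 2)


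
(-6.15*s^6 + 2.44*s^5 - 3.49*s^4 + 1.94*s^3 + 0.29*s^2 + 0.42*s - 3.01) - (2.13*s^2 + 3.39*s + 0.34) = -6.15*s^6 + 2.44*s^5 - 3.49*s^4 + 1.94*s^3 - 1.84*s^2 - 2.97*s - 3.35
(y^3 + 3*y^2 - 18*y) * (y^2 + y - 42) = y^5 + 4*y^4 - 57*y^3 - 144*y^2 + 756*y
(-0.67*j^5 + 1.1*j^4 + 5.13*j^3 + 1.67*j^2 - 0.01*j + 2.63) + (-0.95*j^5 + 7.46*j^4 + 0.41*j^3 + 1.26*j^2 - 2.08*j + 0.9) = -1.62*j^5 + 8.56*j^4 + 5.54*j^3 + 2.93*j^2 - 2.09*j + 3.53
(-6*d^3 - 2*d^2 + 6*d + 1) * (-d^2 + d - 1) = 6*d^5 - 4*d^4 - 2*d^3 + 7*d^2 - 5*d - 1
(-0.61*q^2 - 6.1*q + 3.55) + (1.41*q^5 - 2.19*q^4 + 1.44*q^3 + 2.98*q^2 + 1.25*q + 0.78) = 1.41*q^5 - 2.19*q^4 + 1.44*q^3 + 2.37*q^2 - 4.85*q + 4.33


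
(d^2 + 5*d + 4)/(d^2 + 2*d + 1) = (d + 4)/(d + 1)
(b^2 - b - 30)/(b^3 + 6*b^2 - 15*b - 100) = (b - 6)/(b^2 + b - 20)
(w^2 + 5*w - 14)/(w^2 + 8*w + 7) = (w - 2)/(w + 1)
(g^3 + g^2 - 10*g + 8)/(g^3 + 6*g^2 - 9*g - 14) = (g^2 + 3*g - 4)/(g^2 + 8*g + 7)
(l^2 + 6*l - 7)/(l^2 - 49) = (l - 1)/(l - 7)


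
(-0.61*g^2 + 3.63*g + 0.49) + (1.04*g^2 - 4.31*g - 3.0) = 0.43*g^2 - 0.68*g - 2.51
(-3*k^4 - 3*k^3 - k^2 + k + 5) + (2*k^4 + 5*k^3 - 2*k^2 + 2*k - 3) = -k^4 + 2*k^3 - 3*k^2 + 3*k + 2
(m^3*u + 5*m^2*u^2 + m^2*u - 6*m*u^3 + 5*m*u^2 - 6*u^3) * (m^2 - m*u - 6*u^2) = m^5*u + 4*m^4*u^2 + m^4*u - 17*m^3*u^3 + 4*m^3*u^2 - 24*m^2*u^4 - 17*m^2*u^3 + 36*m*u^5 - 24*m*u^4 + 36*u^5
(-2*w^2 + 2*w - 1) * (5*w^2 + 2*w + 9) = -10*w^4 + 6*w^3 - 19*w^2 + 16*w - 9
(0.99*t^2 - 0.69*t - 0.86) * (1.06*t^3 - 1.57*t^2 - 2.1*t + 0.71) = 1.0494*t^5 - 2.2857*t^4 - 1.9073*t^3 + 3.5021*t^2 + 1.3161*t - 0.6106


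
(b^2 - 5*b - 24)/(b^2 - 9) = (b - 8)/(b - 3)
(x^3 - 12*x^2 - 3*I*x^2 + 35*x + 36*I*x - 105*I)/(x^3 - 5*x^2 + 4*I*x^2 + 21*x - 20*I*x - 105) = (x - 7)/(x + 7*I)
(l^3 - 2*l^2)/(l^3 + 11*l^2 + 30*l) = l*(l - 2)/(l^2 + 11*l + 30)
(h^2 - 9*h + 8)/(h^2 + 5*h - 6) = (h - 8)/(h + 6)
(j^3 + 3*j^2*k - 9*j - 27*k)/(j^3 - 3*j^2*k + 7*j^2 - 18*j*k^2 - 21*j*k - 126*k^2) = (j^2 - 9)/(j^2 - 6*j*k + 7*j - 42*k)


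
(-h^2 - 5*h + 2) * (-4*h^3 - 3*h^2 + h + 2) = 4*h^5 + 23*h^4 + 6*h^3 - 13*h^2 - 8*h + 4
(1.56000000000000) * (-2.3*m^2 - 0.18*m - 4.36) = -3.588*m^2 - 0.2808*m - 6.8016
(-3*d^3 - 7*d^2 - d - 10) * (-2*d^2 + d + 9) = 6*d^5 + 11*d^4 - 32*d^3 - 44*d^2 - 19*d - 90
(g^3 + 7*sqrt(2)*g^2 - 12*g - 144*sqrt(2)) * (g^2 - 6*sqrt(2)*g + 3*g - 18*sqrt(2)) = g^5 + sqrt(2)*g^4 + 3*g^4 - 96*g^3 + 3*sqrt(2)*g^3 - 288*g^2 - 72*sqrt(2)*g^2 - 216*sqrt(2)*g + 1728*g + 5184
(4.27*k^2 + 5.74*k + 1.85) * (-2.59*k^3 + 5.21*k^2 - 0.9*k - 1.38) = -11.0593*k^5 + 7.3801*k^4 + 21.2709*k^3 - 1.4201*k^2 - 9.5862*k - 2.553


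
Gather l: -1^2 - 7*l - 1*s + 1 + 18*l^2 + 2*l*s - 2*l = 18*l^2 + l*(2*s - 9) - s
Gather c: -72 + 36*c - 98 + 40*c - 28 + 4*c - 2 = 80*c - 200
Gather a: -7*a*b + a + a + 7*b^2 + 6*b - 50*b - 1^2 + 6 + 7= a*(2 - 7*b) + 7*b^2 - 44*b + 12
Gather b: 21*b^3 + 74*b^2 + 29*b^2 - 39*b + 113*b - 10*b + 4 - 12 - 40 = 21*b^3 + 103*b^2 + 64*b - 48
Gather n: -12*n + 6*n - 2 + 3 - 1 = -6*n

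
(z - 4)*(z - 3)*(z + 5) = z^3 - 2*z^2 - 23*z + 60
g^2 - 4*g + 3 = (g - 3)*(g - 1)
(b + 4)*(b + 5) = b^2 + 9*b + 20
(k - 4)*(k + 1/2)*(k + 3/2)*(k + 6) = k^4 + 4*k^3 - 77*k^2/4 - 93*k/2 - 18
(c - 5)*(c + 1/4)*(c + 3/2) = c^3 - 13*c^2/4 - 67*c/8 - 15/8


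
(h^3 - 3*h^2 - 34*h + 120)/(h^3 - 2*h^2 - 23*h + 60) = (h^2 + h - 30)/(h^2 + 2*h - 15)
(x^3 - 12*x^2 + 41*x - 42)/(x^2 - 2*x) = x - 10 + 21/x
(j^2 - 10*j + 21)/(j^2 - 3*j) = (j - 7)/j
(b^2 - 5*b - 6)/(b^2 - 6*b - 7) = (b - 6)/(b - 7)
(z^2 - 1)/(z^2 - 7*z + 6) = (z + 1)/(z - 6)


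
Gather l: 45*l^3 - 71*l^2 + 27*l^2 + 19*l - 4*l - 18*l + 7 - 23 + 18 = 45*l^3 - 44*l^2 - 3*l + 2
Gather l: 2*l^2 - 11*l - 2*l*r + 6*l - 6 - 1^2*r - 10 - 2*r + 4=2*l^2 + l*(-2*r - 5) - 3*r - 12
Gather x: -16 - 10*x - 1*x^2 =-x^2 - 10*x - 16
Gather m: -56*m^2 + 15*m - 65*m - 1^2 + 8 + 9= -56*m^2 - 50*m + 16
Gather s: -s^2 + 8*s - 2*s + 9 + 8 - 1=-s^2 + 6*s + 16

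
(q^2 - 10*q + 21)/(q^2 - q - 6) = (q - 7)/(q + 2)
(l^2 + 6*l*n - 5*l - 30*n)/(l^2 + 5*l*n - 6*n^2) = (l - 5)/(l - n)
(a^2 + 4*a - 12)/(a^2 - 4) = (a + 6)/(a + 2)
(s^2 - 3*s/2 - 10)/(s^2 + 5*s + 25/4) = 2*(s - 4)/(2*s + 5)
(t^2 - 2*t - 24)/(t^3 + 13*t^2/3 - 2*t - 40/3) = 3*(t - 6)/(3*t^2 + t - 10)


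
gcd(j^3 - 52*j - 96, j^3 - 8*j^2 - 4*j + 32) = j^2 - 6*j - 16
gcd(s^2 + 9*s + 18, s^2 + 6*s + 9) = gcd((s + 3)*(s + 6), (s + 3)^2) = s + 3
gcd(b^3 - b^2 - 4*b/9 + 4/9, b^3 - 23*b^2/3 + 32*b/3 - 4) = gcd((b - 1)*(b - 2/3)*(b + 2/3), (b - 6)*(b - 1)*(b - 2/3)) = b^2 - 5*b/3 + 2/3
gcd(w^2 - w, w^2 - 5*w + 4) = w - 1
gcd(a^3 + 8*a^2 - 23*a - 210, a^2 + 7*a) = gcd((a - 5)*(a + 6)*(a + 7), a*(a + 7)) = a + 7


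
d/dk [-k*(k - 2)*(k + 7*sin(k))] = -k*(k - 2)*(7*cos(k) + 1) - k*(k + 7*sin(k)) - (k - 2)*(k + 7*sin(k))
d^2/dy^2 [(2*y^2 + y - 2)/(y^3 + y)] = (4*y^6 + 6*y^5 - 36*y^4 - 2*y^3 - 12*y^2 - 4)/(y^9 + 3*y^7 + 3*y^5 + y^3)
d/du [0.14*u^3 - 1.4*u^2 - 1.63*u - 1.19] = 0.42*u^2 - 2.8*u - 1.63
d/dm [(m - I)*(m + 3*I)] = 2*m + 2*I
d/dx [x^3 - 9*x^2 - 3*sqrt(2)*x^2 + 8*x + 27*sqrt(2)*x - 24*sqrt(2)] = 3*x^2 - 18*x - 6*sqrt(2)*x + 8 + 27*sqrt(2)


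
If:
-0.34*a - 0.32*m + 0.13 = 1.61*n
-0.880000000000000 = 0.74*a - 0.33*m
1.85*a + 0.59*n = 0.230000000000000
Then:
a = 0.34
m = 3.43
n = -0.67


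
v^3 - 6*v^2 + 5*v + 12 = (v - 4)*(v - 3)*(v + 1)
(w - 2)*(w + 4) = w^2 + 2*w - 8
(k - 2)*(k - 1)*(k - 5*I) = k^3 - 3*k^2 - 5*I*k^2 + 2*k + 15*I*k - 10*I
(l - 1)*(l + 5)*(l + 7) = l^3 + 11*l^2 + 23*l - 35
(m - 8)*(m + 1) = m^2 - 7*m - 8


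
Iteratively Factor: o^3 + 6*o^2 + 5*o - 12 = (o + 3)*(o^2 + 3*o - 4) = (o + 3)*(o + 4)*(o - 1)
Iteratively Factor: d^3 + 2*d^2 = (d)*(d^2 + 2*d) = d^2*(d + 2)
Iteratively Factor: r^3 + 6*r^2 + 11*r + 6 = (r + 2)*(r^2 + 4*r + 3) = (r + 1)*(r + 2)*(r + 3)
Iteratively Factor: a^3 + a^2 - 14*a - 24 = (a - 4)*(a^2 + 5*a + 6) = (a - 4)*(a + 3)*(a + 2)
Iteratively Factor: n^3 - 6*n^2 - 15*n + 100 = (n - 5)*(n^2 - n - 20) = (n - 5)^2*(n + 4)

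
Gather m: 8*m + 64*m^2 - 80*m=64*m^2 - 72*m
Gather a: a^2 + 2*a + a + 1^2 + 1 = a^2 + 3*a + 2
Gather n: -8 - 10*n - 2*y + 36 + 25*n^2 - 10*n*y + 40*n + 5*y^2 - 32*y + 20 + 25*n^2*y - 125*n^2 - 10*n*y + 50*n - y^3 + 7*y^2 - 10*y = n^2*(25*y - 100) + n*(80 - 20*y) - y^3 + 12*y^2 - 44*y + 48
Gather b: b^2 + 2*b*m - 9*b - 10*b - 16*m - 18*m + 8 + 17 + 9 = b^2 + b*(2*m - 19) - 34*m + 34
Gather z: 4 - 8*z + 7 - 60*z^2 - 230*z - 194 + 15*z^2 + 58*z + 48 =-45*z^2 - 180*z - 135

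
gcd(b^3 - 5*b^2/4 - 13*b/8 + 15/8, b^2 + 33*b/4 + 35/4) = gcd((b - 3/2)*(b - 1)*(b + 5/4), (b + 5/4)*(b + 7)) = b + 5/4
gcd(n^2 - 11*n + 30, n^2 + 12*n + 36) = 1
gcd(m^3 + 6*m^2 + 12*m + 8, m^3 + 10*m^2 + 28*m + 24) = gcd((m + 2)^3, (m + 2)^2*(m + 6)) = m^2 + 4*m + 4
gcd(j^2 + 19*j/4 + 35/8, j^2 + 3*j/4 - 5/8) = j + 5/4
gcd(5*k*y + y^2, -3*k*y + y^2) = y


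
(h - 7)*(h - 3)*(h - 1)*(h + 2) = h^4 - 9*h^3 + 9*h^2 + 41*h - 42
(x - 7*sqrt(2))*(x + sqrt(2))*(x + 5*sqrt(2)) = x^3 - sqrt(2)*x^2 - 74*x - 70*sqrt(2)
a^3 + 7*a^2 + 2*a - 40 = (a - 2)*(a + 4)*(a + 5)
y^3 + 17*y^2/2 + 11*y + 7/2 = (y + 1/2)*(y + 1)*(y + 7)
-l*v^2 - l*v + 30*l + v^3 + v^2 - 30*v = (-l + v)*(v - 5)*(v + 6)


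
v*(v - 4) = v^2 - 4*v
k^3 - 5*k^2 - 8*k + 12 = (k - 6)*(k - 1)*(k + 2)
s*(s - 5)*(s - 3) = s^3 - 8*s^2 + 15*s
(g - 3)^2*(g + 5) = g^3 - g^2 - 21*g + 45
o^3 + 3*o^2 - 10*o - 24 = (o - 3)*(o + 2)*(o + 4)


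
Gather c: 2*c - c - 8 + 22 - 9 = c + 5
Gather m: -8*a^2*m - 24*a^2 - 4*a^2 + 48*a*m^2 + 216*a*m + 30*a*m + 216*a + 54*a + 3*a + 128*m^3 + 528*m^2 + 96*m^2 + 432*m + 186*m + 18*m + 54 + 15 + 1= -28*a^2 + 273*a + 128*m^3 + m^2*(48*a + 624) + m*(-8*a^2 + 246*a + 636) + 70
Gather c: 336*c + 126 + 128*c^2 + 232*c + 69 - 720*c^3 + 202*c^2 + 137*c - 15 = -720*c^3 + 330*c^2 + 705*c + 180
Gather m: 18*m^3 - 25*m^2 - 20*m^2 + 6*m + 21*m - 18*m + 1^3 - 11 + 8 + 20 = 18*m^3 - 45*m^2 + 9*m + 18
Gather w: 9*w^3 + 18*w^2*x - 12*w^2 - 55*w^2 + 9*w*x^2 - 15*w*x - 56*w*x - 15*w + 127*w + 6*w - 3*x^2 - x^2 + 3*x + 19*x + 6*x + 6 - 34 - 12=9*w^3 + w^2*(18*x - 67) + w*(9*x^2 - 71*x + 118) - 4*x^2 + 28*x - 40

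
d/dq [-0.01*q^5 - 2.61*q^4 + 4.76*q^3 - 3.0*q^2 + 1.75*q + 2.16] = -0.05*q^4 - 10.44*q^3 + 14.28*q^2 - 6.0*q + 1.75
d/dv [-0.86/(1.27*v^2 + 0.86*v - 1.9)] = (2.1844*v + 0.7396)/(1.27*v^2 + 0.86*v - 1.9)^2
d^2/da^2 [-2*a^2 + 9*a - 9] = -4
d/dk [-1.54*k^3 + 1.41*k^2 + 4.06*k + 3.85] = -4.62*k^2 + 2.82*k + 4.06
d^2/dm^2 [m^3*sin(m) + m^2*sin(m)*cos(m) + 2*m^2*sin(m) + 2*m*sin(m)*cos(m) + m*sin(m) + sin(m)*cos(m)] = -m^3*sin(m) - 2*m^2*sin(m) - 2*m^2*sin(2*m) + 6*m^2*cos(m) + 5*m*sin(m) + 8*m*cos(m) + 4*sqrt(2)*m*cos(2*m + pi/4) + 4*sin(m) - sin(2*m) + 2*cos(m) + 4*cos(2*m)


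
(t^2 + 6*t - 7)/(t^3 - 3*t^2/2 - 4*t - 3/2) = 2*(-t^2 - 6*t + 7)/(-2*t^3 + 3*t^2 + 8*t + 3)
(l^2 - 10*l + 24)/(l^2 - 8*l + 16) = (l - 6)/(l - 4)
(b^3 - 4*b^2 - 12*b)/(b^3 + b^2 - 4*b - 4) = b*(b - 6)/(b^2 - b - 2)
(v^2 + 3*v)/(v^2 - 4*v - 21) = v/(v - 7)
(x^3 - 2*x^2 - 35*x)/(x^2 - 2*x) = (x^2 - 2*x - 35)/(x - 2)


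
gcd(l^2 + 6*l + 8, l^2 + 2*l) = l + 2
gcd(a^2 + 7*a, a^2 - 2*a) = a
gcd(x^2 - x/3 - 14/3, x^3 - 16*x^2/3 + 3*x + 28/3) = x - 7/3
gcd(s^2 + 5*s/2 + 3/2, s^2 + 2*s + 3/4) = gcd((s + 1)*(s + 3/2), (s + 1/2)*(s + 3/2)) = s + 3/2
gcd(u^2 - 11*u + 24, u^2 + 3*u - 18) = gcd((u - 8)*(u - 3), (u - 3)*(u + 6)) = u - 3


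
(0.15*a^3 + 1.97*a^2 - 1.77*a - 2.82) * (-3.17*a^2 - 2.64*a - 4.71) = -0.4755*a^5 - 6.6409*a^4 - 0.2964*a^3 + 4.3335*a^2 + 15.7815*a + 13.2822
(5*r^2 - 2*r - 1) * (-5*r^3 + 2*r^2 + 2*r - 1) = -25*r^5 + 20*r^4 + 11*r^3 - 11*r^2 + 1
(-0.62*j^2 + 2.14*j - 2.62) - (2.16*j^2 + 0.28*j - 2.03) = -2.78*j^2 + 1.86*j - 0.59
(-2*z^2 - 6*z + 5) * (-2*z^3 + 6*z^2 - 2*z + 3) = 4*z^5 - 42*z^3 + 36*z^2 - 28*z + 15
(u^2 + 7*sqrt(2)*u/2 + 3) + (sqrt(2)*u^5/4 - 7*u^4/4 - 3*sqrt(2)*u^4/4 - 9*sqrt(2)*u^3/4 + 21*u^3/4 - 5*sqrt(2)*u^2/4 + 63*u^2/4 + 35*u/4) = sqrt(2)*u^5/4 - 7*u^4/4 - 3*sqrt(2)*u^4/4 - 9*sqrt(2)*u^3/4 + 21*u^3/4 - 5*sqrt(2)*u^2/4 + 67*u^2/4 + 7*sqrt(2)*u/2 + 35*u/4 + 3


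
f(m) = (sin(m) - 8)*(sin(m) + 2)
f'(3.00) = 5.66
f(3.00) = -16.83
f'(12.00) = -5.97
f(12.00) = -12.49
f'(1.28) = -1.17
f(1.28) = -20.83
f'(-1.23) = -2.64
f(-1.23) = -9.46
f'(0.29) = -5.20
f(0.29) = -17.63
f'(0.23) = -5.40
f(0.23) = -17.32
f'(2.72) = 4.73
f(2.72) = -18.29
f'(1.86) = 1.16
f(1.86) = -20.83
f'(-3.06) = 6.14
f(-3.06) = -15.50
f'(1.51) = -0.24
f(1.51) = -20.99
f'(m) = (sin(m) - 8)*cos(m) + (sin(m) + 2)*cos(m) = 2*(sin(m) - 3)*cos(m)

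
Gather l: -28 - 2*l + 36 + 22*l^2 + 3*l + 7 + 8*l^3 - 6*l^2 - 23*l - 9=8*l^3 + 16*l^2 - 22*l + 6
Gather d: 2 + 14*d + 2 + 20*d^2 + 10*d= 20*d^2 + 24*d + 4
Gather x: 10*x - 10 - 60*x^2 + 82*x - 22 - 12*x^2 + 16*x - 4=-72*x^2 + 108*x - 36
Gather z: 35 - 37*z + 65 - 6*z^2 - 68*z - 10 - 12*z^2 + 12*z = -18*z^2 - 93*z + 90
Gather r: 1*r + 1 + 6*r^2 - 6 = 6*r^2 + r - 5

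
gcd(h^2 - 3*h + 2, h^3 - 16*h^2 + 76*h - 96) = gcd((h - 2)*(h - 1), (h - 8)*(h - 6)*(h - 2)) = h - 2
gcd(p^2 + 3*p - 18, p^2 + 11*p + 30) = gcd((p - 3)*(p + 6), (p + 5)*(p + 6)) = p + 6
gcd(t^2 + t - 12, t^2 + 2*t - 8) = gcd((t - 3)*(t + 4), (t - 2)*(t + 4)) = t + 4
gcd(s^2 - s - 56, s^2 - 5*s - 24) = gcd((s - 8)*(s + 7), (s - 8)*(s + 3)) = s - 8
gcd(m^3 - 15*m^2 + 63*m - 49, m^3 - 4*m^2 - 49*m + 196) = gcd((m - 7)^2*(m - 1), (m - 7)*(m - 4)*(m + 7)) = m - 7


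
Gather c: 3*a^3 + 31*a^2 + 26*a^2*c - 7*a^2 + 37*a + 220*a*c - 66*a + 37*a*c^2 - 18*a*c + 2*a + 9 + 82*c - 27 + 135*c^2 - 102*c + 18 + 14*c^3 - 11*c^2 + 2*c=3*a^3 + 24*a^2 - 27*a + 14*c^3 + c^2*(37*a + 124) + c*(26*a^2 + 202*a - 18)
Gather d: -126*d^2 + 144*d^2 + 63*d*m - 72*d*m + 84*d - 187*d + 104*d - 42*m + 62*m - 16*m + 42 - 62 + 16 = 18*d^2 + d*(1 - 9*m) + 4*m - 4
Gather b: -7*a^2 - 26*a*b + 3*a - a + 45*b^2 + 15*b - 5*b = -7*a^2 + 2*a + 45*b^2 + b*(10 - 26*a)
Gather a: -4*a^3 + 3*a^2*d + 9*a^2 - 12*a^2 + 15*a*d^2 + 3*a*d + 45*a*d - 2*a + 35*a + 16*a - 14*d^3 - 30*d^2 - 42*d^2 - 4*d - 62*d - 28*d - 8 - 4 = -4*a^3 + a^2*(3*d - 3) + a*(15*d^2 + 48*d + 49) - 14*d^3 - 72*d^2 - 94*d - 12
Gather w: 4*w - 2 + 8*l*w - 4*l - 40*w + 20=-4*l + w*(8*l - 36) + 18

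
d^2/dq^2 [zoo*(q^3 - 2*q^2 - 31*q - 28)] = zoo*(q + 1)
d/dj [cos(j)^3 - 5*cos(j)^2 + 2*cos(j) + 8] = (-3*cos(j)^2 + 10*cos(j) - 2)*sin(j)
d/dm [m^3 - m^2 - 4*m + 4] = 3*m^2 - 2*m - 4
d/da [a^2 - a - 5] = 2*a - 1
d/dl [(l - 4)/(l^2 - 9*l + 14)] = (l^2 - 9*l - (l - 4)*(2*l - 9) + 14)/(l^2 - 9*l + 14)^2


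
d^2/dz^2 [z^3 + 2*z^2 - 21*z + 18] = 6*z + 4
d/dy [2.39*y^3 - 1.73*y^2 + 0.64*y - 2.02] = 7.17*y^2 - 3.46*y + 0.64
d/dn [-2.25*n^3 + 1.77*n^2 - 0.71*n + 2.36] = -6.75*n^2 + 3.54*n - 0.71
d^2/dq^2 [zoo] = 0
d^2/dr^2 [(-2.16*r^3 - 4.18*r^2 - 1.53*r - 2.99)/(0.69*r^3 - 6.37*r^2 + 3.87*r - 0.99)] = (3.5527136788005e-15*r^7 - 22.9678919999999*r^6 + 30.23649*r^5 + 72.5315579999999*r^4 - 189.244932*r^3 - 580.580832*r^2 + 475.19001*r - 71.767602)/(0.328509*r^9 - 9.098271*r^8 + 89.521704*r^7 - 361.947736*r^6 + 528.208074*r^5 - 422.583534*r^4 + 206.421696*r^3 - 63.211104*r^2 + 11.378961*r - 0.970299)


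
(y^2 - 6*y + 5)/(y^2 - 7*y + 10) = (y - 1)/(y - 2)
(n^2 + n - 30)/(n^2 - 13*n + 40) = (n + 6)/(n - 8)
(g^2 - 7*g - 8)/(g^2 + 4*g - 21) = (g^2 - 7*g - 8)/(g^2 + 4*g - 21)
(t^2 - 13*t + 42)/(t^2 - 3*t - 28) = (t - 6)/(t + 4)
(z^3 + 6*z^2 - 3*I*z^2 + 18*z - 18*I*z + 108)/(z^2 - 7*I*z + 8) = (z^3 + 3*z^2*(2 - I) + 18*z*(1 - I) + 108)/(z^2 - 7*I*z + 8)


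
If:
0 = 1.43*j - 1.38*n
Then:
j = 0.965034965034965*n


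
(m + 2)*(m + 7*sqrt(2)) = m^2 + 2*m + 7*sqrt(2)*m + 14*sqrt(2)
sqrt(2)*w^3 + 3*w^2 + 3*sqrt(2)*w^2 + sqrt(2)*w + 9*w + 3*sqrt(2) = (w + 3)*(w + sqrt(2))*(sqrt(2)*w + 1)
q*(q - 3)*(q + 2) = q^3 - q^2 - 6*q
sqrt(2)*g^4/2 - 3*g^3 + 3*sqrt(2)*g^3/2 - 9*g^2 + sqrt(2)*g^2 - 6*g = g*(g + 2)*(g - 3*sqrt(2))*(sqrt(2)*g/2 + sqrt(2)/2)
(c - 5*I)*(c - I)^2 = c^3 - 7*I*c^2 - 11*c + 5*I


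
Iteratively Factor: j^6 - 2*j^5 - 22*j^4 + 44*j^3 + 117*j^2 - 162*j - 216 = (j - 3)*(j^5 + j^4 - 19*j^3 - 13*j^2 + 78*j + 72) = (j - 3)*(j + 2)*(j^4 - j^3 - 17*j^2 + 21*j + 36) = (j - 3)*(j + 1)*(j + 2)*(j^3 - 2*j^2 - 15*j + 36) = (j - 3)*(j + 1)*(j + 2)*(j + 4)*(j^2 - 6*j + 9) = (j - 3)^2*(j + 1)*(j + 2)*(j + 4)*(j - 3)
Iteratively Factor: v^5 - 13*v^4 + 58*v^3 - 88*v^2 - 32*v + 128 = (v - 4)*(v^4 - 9*v^3 + 22*v^2 - 32) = (v - 4)*(v + 1)*(v^3 - 10*v^2 + 32*v - 32) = (v - 4)*(v - 2)*(v + 1)*(v^2 - 8*v + 16) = (v - 4)^2*(v - 2)*(v + 1)*(v - 4)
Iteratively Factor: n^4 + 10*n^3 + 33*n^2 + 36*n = (n + 3)*(n^3 + 7*n^2 + 12*n) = (n + 3)*(n + 4)*(n^2 + 3*n) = (n + 3)^2*(n + 4)*(n)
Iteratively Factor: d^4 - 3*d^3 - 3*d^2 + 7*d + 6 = (d - 3)*(d^3 - 3*d - 2) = (d - 3)*(d - 2)*(d^2 + 2*d + 1) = (d - 3)*(d - 2)*(d + 1)*(d + 1)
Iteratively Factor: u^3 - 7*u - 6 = (u - 3)*(u^2 + 3*u + 2) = (u - 3)*(u + 1)*(u + 2)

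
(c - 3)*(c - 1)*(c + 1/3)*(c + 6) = c^4 + 7*c^3/3 - 61*c^2/3 + 11*c + 6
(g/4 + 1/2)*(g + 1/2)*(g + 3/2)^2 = g^4/4 + 11*g^3/8 + 43*g^2/16 + 69*g/32 + 9/16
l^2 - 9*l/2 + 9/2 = (l - 3)*(l - 3/2)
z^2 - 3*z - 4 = (z - 4)*(z + 1)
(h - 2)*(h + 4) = h^2 + 2*h - 8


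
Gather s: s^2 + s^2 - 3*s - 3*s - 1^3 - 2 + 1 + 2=2*s^2 - 6*s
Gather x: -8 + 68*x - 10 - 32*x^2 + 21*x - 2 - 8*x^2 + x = -40*x^2 + 90*x - 20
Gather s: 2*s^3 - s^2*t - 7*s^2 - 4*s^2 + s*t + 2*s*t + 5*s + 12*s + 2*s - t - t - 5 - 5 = 2*s^3 + s^2*(-t - 11) + s*(3*t + 19) - 2*t - 10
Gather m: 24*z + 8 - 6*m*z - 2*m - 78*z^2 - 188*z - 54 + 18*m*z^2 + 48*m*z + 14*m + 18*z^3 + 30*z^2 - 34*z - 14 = m*(18*z^2 + 42*z + 12) + 18*z^3 - 48*z^2 - 198*z - 60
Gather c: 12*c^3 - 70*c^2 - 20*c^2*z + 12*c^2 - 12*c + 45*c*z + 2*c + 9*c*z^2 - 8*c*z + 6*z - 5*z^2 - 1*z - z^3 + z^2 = 12*c^3 + c^2*(-20*z - 58) + c*(9*z^2 + 37*z - 10) - z^3 - 4*z^2 + 5*z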